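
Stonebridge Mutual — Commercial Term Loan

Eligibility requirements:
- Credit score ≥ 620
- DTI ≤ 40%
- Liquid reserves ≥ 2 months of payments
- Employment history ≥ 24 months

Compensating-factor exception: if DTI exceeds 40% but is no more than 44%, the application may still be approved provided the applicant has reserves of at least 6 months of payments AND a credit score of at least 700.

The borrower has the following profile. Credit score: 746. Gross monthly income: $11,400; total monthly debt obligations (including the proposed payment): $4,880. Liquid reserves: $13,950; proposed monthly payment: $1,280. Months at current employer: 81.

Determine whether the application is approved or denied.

Credit score 746 ≥ 620 (meets base)
DTI: 4,880 ÷ 11,400 = 42.8%, over the 40% base limit.
Liquid reserves cover 13,950/1,280 = 10.9 months — ≥ 2 required
Employment 81 ≥ 24 months
42.8% falls in the override range (40%–44%), so the compensating-factor test applies.
Override check — reserves: 10.9 mo (ok); score: 746 (ok).
Both override conditions satisfied; DTI exception granted.

Approved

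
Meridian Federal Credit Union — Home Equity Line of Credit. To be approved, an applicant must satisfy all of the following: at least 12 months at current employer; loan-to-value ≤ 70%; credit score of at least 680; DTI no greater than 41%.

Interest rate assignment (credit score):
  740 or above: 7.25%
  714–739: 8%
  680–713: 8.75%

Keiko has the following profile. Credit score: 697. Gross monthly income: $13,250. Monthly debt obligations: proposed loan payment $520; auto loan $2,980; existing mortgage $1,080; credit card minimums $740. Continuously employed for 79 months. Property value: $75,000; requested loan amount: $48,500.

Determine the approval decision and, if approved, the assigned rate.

Credit score 697 ≥ 680 (meets minimum)
Loan-to-value = 48,500/75,000 = 64.7% — pass (70% max)
Employment 79 ≥ 12 months
Total monthly debts = (520 + 2,980 + 1,080 + 740) = 5,320. Debt-to-income = 5,320/13,250 = 40.2% — meets 41% limit
All requirements met. Score 697 falls in the 680–713 tier → 8.75%.

Approved at 8.75%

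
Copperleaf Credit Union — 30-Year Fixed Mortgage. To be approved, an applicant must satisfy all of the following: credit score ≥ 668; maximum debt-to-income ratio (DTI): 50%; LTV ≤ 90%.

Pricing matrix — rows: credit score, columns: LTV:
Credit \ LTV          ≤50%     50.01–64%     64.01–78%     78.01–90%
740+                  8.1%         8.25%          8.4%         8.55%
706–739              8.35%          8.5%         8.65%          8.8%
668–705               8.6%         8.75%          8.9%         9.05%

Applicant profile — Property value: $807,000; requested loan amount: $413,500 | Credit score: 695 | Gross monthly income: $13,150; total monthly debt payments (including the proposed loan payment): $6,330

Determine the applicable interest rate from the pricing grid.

8.75%

Credit score 695 ≥ 668; DTI: 6,330 ÷ 13,150 = 48.1%, within the 50% cap
LTV = 413,500/807,000 = 51.2% ≤ 90%
Credit 695 → row 668–705; LTV 51.2% → column 50.01–64%. Grid cell → 8.75%.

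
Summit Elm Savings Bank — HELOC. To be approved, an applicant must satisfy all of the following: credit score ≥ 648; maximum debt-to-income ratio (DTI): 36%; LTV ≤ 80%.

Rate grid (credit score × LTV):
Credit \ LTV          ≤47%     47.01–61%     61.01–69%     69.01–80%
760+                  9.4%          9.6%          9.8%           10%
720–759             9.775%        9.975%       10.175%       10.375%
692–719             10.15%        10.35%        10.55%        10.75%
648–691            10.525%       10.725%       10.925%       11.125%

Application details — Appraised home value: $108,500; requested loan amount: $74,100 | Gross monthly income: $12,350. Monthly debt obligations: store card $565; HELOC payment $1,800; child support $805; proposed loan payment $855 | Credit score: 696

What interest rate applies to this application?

10.55%

Credit score 696 ≥ 648; Total monthly debts = (565 + 1,800 + 805 + 855) = 4,025. DTI: 4,025 ÷ 12,350 = 32.6%, within the 36% cap
Loan-to-value = 74,100/108,500 = 68.3% — pass (80% max)
Row: 696 falls in 692–719. Column: 68.3% falls in 61.01–69%. Rate = 10.55%.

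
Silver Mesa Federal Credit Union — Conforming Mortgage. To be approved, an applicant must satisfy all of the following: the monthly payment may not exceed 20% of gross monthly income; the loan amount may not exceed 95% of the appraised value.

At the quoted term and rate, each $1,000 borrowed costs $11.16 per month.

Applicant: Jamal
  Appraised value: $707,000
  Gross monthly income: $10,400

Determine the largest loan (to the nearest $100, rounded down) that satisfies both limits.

$186,300

Payment cap: 20% × $10,400 = $2,080/month.
At $11.16 per $1,000, that supports 2,080/11.16 × 1,000 ≈ $186,379 → $186,300.
LTV cap: 95% × $707,000 = $671,650 → $671,600.
Binding constraint: payment-to-income.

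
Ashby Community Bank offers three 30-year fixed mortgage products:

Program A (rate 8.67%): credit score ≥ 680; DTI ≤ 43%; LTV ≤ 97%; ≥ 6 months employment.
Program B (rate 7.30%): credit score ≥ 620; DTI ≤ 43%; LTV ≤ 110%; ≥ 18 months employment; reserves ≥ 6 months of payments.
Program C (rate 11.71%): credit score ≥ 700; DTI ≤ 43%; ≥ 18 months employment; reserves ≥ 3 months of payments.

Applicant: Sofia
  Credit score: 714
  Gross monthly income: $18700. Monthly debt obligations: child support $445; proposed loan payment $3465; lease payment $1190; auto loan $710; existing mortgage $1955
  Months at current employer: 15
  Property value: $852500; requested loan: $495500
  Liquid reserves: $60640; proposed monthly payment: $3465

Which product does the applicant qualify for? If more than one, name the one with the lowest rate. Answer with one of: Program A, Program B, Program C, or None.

Total debts = (445 + 3,465 + 1,190 + 710 + 1,955) = 7,765; DTI = 7,765/18,700 = 41.5%.
LTV = 495,500/852,500 = 58.1%.
Reserves = 60,640/3,465 = 17.5 months.
Program A: score 714 ≥ 680; DTI 41.5% ≤ 43%; LTV 58.1% ≤ 97%; employment 15 ≥ 6 mo → qualifies.
Program B: score 714 ≥ 620; DTI 41.5% ≤ 43%; LTV 58.1% ≤ 110%; employment 15 < 18 mo; reserves 17.5 ≥ 6 mo → does not qualify.
Program C: score 714 ≥ 700; DTI 41.5% ≤ 43%; employment 15 < 18 mo; reserves 17.5 ≥ 3 mo → does not qualify.

Program A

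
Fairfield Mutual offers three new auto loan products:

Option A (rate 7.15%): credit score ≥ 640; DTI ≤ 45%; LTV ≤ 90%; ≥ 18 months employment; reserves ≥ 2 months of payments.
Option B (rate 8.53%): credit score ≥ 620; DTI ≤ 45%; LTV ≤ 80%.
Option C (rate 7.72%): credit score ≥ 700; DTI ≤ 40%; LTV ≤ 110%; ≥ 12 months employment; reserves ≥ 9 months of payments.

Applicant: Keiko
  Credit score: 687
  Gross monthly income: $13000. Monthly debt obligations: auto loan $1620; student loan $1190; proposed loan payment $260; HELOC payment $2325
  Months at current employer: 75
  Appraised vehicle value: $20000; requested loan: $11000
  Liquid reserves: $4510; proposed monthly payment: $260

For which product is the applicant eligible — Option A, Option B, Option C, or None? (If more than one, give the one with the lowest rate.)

Total debts = (1,620 + 1,190 + 260 + 2,325) = 5,395; DTI = 5,395/13,000 = 41.5%.
LTV = 11,000/20,000 = 55%.
Reserves = 4,510/260 = 17.3 months.
Option A: score 687 ≥ 640; DTI 41.5% ≤ 45%; LTV 55% ≤ 90%; employment 75 ≥ 18 mo; reserves 17.3 ≥ 2 mo → qualifies.
Option B: score 687 ≥ 620; DTI 41.5% ≤ 45%; LTV 55% ≤ 80% → qualifies.
Option C: score 687 < 700; DTI 41.5% > 40%; LTV 55% ≤ 110%; employment 75 ≥ 12 mo; reserves 17.3 ≥ 9 mo → does not qualify.
Qualifying: Option A, Option B. Lowest rate is 7.15% → Option A.

Option A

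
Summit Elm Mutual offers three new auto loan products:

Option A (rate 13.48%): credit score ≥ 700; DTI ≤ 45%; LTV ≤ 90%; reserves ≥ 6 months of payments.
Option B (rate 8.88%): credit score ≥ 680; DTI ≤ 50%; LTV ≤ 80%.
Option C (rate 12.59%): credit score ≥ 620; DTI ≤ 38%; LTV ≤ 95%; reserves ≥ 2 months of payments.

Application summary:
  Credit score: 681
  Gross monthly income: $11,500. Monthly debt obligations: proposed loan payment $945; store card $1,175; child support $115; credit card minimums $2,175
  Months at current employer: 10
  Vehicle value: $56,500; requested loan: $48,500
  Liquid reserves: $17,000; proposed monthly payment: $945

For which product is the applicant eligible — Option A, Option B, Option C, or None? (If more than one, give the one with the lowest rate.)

Total debts = (945 + 1,175 + 115 + 2,175) = 4,410; DTI = 4,410/11,500 = 38.3%.
LTV = 48,500/56,500 = 85.8%.
Reserves = 17,000/945 = 18.0 months.
Option A: score 681 < 700; DTI 38.3% ≤ 45%; LTV 85.8% ≤ 90%; reserves 18.0 ≥ 6 mo → does not qualify.
Option B: score 681 ≥ 680; DTI 38.3% ≤ 50%; LTV 85.8% > 80% → does not qualify.
Option C: score 681 ≥ 620; DTI 38.3% > 38%; LTV 85.8% ≤ 95%; reserves 18.0 ≥ 2 mo → does not qualify.

None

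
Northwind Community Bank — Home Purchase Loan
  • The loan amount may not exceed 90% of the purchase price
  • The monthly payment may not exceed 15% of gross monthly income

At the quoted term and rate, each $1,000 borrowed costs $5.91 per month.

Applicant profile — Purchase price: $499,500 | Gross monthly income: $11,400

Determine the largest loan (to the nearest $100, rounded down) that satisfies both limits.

$289,300

Payment cap: 15% × $11,400 = $1,710/month.
At $5.91 per $1,000, that supports 1,710/5.91 × 1,000 ≈ $289,340 → $289,300.
LTV cap: 90% × $499,500 = $449,550 → $449,500.
Binding constraint: payment-to-income.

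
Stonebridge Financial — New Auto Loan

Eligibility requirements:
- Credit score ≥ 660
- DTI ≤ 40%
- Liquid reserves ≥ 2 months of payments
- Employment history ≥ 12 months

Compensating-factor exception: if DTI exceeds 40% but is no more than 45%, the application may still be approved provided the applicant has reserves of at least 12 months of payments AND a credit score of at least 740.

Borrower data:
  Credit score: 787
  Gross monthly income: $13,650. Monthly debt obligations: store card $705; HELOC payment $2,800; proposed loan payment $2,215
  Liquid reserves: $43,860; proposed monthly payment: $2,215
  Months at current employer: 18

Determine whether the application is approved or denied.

Credit score 787 ≥ 660 (meets base)
Total debts = (705 + 2,800 + 2,215) = 5,720. DTI = 5,720/13,650 = 41.9% > 40% — standard DTI limit exceeded.
Reserves = 43,860/2,215 = 19.8 months ≥ 2
Employment 18 ≥ 12 months
DTI 41.9% is within the 40%–45% exception band; checking compensating factors.
Override check — reserves: 19.8 mo (ok); score: 787 (ok).
Both override conditions satisfied; DTI exception granted.

Approved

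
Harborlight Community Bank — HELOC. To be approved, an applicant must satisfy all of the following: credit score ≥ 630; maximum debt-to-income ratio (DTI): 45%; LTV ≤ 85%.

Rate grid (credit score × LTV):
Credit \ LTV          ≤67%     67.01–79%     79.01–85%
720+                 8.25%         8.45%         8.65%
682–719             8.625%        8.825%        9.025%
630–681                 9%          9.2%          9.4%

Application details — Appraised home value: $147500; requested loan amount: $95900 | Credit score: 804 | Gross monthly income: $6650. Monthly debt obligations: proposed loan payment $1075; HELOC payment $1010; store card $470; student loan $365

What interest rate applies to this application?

Credit score 804 ≥ 630; Total monthly debts = (1,075 + 1,010 + 470 + 365) = 2,920. DTI: 2,920 ÷ 6,650 = 43.9%, within the 45% cap
LTV = 95,900/147,500 = 65% ≤ 85%
Row: 804 falls in 720+. Column: 65% falls in ≤67%. Rate = 8.25%.

8.25%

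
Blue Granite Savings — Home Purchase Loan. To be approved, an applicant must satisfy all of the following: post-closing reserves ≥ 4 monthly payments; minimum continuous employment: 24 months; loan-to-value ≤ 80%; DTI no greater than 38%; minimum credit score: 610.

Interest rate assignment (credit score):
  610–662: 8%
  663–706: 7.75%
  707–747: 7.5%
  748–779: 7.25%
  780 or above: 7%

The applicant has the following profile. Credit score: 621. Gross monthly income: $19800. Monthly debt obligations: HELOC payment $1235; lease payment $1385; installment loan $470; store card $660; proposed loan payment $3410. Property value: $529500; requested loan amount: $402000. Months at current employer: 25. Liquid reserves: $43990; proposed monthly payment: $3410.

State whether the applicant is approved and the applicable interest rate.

Credit score 621 ≥ 610 (meets minimum)
Employment 25 ≥ 24 months
Total monthly debts = (1,235 + 1,385 + 470 + 660 + 3,410) = 7,160. DTI = 7,160/19,800 = 36.2% ≤ 38%
Loan-to-value = 402,000/529,500 = 75.9% — pass (80% max)
Reserves: 43,990 ÷ 3,410 = 12.9 months (meets 4-month minimum)
All requirements met. Score 621 falls in the 610–662 tier → 8%.

Approved at 8%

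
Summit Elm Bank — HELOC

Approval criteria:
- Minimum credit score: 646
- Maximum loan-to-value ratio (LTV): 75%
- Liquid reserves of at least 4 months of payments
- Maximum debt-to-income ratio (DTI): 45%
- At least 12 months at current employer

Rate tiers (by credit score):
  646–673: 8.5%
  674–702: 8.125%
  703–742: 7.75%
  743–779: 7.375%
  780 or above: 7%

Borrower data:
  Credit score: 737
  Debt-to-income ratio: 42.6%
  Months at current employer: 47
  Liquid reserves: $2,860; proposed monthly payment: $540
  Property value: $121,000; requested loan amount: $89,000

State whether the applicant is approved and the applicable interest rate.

Approved at 7.75%

Credit score 737 ≥ 646 (meets minimum)
Reserves: 2,860 ÷ 540 = 5.3 months (meets 4-month minimum)
Loan-to-value = 89,000/121,000 = 73.6% — pass (75% max)
Employment 47 ≥ 12 months
DTI 42.6% is within the 45% limit
All requirements met. Score 737 falls in the 703–742 tier → 7.75%.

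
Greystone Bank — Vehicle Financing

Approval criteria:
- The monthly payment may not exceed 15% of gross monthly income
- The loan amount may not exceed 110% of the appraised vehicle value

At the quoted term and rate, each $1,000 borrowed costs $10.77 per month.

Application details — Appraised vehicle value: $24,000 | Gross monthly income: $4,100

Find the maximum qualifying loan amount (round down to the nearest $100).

$26,400

Payment cap: 15% × $4,100 = $615/month.
At $10.77 per $1,000, that supports 615/10.77 × 1,000 ≈ $57,103 → $57,100.
LTV cap: 110% × $24,000 = $26,400 → $26,400.
Binding constraint: loan-to-value.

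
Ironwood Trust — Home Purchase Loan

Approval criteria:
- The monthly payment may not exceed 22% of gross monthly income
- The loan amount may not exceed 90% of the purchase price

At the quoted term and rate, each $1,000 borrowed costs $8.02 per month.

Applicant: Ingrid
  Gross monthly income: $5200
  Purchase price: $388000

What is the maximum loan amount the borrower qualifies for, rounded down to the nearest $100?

Payment cap: 22% × $5,200 = $1,144/month.
At $8.02 per $1,000, that supports 1,144/8.02 × 1,000 ≈ $142,643 → $142,600.
LTV cap: 90% × $388,000 = $349,200 → $349,200.
Binding constraint: payment-to-income.

$142,600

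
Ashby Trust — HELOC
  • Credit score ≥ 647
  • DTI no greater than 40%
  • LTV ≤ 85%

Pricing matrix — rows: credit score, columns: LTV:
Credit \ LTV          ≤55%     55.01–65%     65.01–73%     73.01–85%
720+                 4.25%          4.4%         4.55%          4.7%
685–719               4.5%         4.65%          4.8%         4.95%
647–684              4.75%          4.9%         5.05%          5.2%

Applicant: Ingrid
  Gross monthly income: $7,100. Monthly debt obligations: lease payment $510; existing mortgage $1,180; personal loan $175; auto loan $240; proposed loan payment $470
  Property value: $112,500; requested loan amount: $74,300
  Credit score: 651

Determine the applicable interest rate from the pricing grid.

Credit score 651 ≥ 647; Total monthly debts = (510 + 1,180 + 175 + 240 + 470) = 2,575. DTI = 2,575/7,100 = 36.3% ≤ 40%
LTV: 74,300 ÷ 112,500 = 66%, within 85% cap
Score 651 is in the 647–684 band; LTV 66% is in the 65.01–73% band → 5.05%.

5.05%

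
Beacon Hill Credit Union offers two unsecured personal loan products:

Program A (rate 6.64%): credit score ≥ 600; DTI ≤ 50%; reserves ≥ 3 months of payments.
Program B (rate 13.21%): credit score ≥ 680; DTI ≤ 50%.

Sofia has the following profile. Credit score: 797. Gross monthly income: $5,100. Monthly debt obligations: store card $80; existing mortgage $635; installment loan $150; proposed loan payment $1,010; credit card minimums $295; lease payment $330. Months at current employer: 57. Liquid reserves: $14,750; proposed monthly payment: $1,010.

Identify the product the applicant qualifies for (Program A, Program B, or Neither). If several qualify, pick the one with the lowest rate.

Program A

Total debts = (80 + 635 + 150 + 1,010 + 295 + 330) = 2,500; DTI = 2,500/5,100 = 49%.
Reserves = 14,750/1,010 = 14.6 months.
Program A: score 797 ≥ 600; DTI 49% ≤ 50%; reserves 14.6 ≥ 3 mo → qualifies.
Program B: score 797 ≥ 680; DTI 49% ≤ 50% → qualifies.
Qualifying: Program A, Program B. Lowest rate is 6.64% → Program A.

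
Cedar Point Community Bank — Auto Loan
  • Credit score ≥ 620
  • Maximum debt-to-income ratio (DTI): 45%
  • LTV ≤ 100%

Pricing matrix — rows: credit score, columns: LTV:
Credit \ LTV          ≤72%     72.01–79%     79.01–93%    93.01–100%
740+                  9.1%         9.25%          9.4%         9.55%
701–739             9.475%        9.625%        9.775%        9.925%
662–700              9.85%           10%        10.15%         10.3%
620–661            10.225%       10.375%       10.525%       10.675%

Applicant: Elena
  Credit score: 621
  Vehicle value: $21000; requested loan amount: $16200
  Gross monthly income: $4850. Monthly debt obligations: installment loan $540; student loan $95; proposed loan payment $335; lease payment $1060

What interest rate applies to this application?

10.375%

Credit score 621 ≥ 620; Total monthly debts = (540 + 95 + 335 + 1,060) = 2,030. DTI: 2,030 ÷ 4,850 = 41.9%, within the 45% cap
Loan-to-value = 16,200/21,000 = 77.1% — pass (100% max)
Score 621 is in the 620–661 band; LTV 77.1% is in the 72.01–79% band → 10.375%.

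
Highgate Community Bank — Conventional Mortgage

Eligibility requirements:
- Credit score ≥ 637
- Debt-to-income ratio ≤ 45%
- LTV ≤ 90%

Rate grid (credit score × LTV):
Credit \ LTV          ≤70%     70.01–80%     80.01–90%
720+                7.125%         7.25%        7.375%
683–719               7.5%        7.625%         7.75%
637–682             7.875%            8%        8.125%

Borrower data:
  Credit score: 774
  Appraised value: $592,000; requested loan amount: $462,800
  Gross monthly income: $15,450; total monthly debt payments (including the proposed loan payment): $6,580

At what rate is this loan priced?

7.25%

Credit score 774 ≥ 637; Debt-to-income = 6,580/15,450 = 42.6% — meets 45% limit
LTV: 462,800 ÷ 592,000 = 78.2%, within 90% cap
Score 774 is in the 720+ band; LTV 78.2% is in the 70.01–80% band → 7.25%.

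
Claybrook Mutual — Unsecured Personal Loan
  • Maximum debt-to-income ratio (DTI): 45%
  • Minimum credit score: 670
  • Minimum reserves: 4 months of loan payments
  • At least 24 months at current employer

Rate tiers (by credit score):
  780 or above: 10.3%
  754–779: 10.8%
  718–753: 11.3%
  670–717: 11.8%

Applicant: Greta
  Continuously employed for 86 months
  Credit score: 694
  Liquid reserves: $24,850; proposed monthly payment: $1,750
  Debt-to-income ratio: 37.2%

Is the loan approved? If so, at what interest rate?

Approved at 11.8%

Credit score 694 ≥ 670 (meets minimum)
Employment 86 ≥ 24 months
Reserves: 24,850 ÷ 1,750 = 14.2 months (meets 4-month minimum)
Debt-to-income 37.2% vs 45% cap — pass
All requirements met. Score 694 falls in the 670–717 tier → 11.8%.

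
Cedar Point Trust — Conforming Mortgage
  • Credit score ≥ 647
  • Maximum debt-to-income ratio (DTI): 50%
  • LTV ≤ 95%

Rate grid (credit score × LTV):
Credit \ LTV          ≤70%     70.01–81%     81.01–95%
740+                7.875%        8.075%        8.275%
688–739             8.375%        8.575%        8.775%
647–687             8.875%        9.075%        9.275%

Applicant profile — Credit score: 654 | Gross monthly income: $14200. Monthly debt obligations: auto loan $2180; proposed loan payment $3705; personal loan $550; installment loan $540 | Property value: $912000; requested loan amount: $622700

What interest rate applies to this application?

Credit score 654 ≥ 647; Total monthly debts = (2,180 + 3,705 + 550 + 540) = 6,975. Debt-to-income = 6,975/14,200 = 49.1% — meets 50% limit
LTV: 622,700 ÷ 912,000 = 68.3%, within 95% cap
Credit 654 → row 647–687; LTV 68.3% → column ≤70%. Grid cell → 8.875%.

8.875%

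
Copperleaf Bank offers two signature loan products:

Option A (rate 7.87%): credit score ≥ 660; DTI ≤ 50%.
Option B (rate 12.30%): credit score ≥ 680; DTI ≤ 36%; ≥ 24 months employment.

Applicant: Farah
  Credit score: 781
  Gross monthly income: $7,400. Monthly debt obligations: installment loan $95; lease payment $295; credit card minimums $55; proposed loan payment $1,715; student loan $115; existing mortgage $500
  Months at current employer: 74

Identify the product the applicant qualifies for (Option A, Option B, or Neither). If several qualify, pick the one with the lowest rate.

Total debts = (95 + 295 + 55 + 1,715 + 115 + 500) = 2,775; DTI = 2,775/7,400 = 37.5%.
Option A: score 781 ≥ 660; DTI 37.5% ≤ 50% → qualifies.
Option B: score 781 ≥ 680; DTI 37.5% > 36%; employment 74 ≥ 24 mo → does not qualify.

Option A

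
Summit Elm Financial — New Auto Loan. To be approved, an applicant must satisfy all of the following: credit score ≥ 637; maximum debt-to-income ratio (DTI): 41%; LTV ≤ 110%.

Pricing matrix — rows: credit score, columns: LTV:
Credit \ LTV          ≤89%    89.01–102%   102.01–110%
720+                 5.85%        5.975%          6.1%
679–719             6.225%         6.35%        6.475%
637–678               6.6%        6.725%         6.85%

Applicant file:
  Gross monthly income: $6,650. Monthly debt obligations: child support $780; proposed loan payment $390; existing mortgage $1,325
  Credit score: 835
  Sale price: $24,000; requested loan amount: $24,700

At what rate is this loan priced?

6.1%

Credit score 835 ≥ 637; Total monthly debts = (780 + 390 + 1,325) = 2,495. Debt-to-income = 2,495/6,650 = 37.5% — meets 41% limit
LTV = 24,700/24,000 = 102.9% ≤ 110%
Credit 835 → row 720+; LTV 102.9% → column 102.01–110%. Grid cell → 6.1%.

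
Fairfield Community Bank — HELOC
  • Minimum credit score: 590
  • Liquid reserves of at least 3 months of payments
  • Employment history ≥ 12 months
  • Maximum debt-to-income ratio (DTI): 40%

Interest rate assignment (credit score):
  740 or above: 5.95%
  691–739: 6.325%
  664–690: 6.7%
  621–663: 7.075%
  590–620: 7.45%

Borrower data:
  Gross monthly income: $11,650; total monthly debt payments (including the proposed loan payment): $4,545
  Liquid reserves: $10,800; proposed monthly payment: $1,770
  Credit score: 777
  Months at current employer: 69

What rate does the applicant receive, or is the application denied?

Credit score 777 ≥ 590 (meets minimum)
Employment 69 ≥ 12 months
Debt-to-income = 4,545/11,650 = 39% — meets 40% limit
Reserves = 10,800/1,770 = 6.1 months ≥ 3
All requirements met. Score 777 falls in the 740 or above tier → 5.95%.

Approved at 5.95%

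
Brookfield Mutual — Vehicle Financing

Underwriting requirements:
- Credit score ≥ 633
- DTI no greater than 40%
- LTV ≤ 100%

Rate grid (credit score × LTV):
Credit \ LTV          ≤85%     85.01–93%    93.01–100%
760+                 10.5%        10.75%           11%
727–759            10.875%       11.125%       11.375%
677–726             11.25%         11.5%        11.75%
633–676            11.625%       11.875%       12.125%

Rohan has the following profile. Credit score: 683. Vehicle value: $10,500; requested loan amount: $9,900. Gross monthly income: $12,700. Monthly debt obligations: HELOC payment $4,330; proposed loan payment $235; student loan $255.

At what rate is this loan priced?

Credit score 683 ≥ 633; Total monthly debts = (4,330 + 235 + 255) = 4,820. DTI: 4,820 ÷ 12,700 = 38%, within the 40% cap
Loan-to-value = 9,900/10,500 = 94.3% — pass (100% max)
Row: 683 falls in 677–726. Column: 94.3% falls in 93.01–100%. Rate = 11.75%.

11.75%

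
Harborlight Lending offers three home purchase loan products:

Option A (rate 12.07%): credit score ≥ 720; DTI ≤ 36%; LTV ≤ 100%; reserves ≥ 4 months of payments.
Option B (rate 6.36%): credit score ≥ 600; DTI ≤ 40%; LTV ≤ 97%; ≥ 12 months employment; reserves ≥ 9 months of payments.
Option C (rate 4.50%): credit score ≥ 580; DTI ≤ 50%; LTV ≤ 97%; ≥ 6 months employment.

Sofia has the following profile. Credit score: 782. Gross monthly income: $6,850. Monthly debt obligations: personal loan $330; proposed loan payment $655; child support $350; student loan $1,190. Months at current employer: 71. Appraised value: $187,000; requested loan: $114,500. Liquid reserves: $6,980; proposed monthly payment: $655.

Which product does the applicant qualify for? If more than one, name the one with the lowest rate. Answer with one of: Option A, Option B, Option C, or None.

Total debts = (330 + 655 + 350 + 1,190) = 2,525; DTI = 2,525/6,850 = 36.9%.
LTV = 114,500/187,000 = 61.2%.
Reserves = 6,980/655 = 10.7 months.
Option A: score 782 ≥ 720; DTI 36.9% > 36%; LTV 61.2% ≤ 100%; reserves 10.7 ≥ 4 mo → does not qualify.
Option B: score 782 ≥ 600; DTI 36.9% ≤ 40%; LTV 61.2% ≤ 97%; employment 71 ≥ 12 mo; reserves 10.7 ≥ 9 mo → qualifies.
Option C: score 782 ≥ 580; DTI 36.9% ≤ 50%; LTV 61.2% ≤ 97%; employment 71 ≥ 6 mo → qualifies.
Qualifying: Option B, Option C. Lowest rate is 4.50% → Option C.

Option C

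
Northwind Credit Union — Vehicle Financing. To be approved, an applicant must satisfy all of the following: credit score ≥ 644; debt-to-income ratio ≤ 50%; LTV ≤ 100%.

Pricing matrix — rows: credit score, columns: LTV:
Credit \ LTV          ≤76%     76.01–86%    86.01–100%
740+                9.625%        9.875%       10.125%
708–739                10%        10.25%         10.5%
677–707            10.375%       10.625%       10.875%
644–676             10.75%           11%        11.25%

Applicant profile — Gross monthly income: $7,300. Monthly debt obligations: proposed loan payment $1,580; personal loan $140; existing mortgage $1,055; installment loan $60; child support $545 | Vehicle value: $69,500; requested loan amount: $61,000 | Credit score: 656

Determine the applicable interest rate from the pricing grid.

11.25%

Credit score 656 ≥ 644; Total monthly debts = (1,580 + 140 + 1,055 + 60 + 545) = 3,380. Debt-to-income = 3,380/7,300 = 46.3% — meets 50% limit
Loan-to-value = 61,000/69,500 = 87.8% — pass (100% max)
Score 656 is in the 644–676 band; LTV 87.8% is in the 86.01–100% band → 11.25%.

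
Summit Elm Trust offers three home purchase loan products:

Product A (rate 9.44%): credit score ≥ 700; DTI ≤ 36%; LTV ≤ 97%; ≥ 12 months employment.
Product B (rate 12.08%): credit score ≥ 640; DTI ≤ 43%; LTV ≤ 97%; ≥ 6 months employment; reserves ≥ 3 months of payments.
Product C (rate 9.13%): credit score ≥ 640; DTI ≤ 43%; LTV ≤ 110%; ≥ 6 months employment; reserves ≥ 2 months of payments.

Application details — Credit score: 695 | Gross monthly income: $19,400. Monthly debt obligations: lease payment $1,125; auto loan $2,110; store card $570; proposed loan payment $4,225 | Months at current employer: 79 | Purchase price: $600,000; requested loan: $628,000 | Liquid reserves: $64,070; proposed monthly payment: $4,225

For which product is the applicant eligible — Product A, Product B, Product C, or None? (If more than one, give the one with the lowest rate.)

Product C

Total debts = (1,125 + 2,110 + 570 + 4,225) = 8,030; DTI = 8,030/19,400 = 41.4%.
LTV = 628,000/600,000 = 104.7%.
Reserves = 64,070/4,225 = 15.2 months.
Product A: score 695 < 700; DTI 41.4% > 36%; LTV 104.7% > 97%; employment 79 ≥ 12 mo → does not qualify.
Product B: score 695 ≥ 640; DTI 41.4% ≤ 43%; LTV 104.7% > 97%; employment 79 ≥ 6 mo; reserves 15.2 ≥ 3 mo → does not qualify.
Product C: score 695 ≥ 640; DTI 41.4% ≤ 43%; LTV 104.7% ≤ 110%; employment 79 ≥ 6 mo; reserves 15.2 ≥ 2 mo → qualifies.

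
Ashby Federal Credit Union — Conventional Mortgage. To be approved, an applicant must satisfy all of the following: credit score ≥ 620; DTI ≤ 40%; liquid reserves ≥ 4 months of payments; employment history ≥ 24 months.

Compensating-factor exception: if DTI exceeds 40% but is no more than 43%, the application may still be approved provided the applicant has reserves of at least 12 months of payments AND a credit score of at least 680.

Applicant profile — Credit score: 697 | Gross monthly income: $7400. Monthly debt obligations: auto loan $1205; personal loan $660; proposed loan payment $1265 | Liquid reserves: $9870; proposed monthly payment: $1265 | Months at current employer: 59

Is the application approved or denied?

Denied

Credit score 697 ≥ 620 (meets base)
Total debts = (1,205 + 660 + 1,265) = 3,130. DTI = 3,130/7,400 = 42.3% > 40% — standard DTI limit exceeded.
Liquid reserves cover 9,870/1,265 = 7.8 months — ≥ 4 required
Employment 59 ≥ 24 months
DTI 42.3% is within the 40%–43% exception band; checking compensating factors.
Reserves 7.8 < 12 months; credit score 697 ≥ 680.
Compensating-factor requirement not fully met.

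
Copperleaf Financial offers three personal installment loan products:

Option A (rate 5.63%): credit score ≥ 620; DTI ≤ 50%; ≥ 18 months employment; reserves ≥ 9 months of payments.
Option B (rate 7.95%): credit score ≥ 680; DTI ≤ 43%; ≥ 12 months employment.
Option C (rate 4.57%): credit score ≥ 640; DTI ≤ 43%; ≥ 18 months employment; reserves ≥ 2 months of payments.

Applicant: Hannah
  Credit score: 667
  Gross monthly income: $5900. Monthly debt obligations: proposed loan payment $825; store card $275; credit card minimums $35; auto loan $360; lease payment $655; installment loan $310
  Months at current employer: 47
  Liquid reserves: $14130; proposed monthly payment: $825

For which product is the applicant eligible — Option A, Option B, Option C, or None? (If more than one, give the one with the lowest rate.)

Total debts = (825 + 275 + 35 + 360 + 655 + 310) = 2,460; DTI = 2,460/5,900 = 41.7%.
Reserves = 14,130/825 = 17.1 months.
Option A: score 667 ≥ 620; DTI 41.7% ≤ 50%; employment 47 ≥ 18 mo; reserves 17.1 ≥ 9 mo → qualifies.
Option B: score 667 < 680; DTI 41.7% ≤ 43%; employment 47 ≥ 12 mo → does not qualify.
Option C: score 667 ≥ 640; DTI 41.7% ≤ 43%; employment 47 ≥ 18 mo; reserves 17.1 ≥ 2 mo → qualifies.
Qualifying: Option A, Option C. Lowest rate is 4.57% → Option C.

Option C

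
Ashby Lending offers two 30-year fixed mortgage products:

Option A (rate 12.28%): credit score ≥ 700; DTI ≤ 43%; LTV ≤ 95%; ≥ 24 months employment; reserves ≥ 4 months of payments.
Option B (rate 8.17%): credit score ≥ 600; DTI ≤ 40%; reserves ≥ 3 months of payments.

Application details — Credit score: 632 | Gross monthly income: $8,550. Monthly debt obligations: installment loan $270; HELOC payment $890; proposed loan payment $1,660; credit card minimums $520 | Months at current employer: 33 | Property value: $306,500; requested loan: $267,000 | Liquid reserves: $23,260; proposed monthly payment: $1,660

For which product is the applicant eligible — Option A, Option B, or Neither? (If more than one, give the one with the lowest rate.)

Option B

Total debts = (270 + 890 + 1,660 + 520) = 3,340; DTI = 3,340/8,550 = 39.1%.
LTV = 267,000/306,500 = 87.1%.
Reserves = 23,260/1,660 = 14.0 months.
Option A: score 632 < 700; DTI 39.1% ≤ 43%; LTV 87.1% ≤ 95%; employment 33 ≥ 24 mo; reserves 14.0 ≥ 4 mo → does not qualify.
Option B: score 632 ≥ 600; DTI 39.1% ≤ 40%; reserves 14.0 ≥ 3 mo → qualifies.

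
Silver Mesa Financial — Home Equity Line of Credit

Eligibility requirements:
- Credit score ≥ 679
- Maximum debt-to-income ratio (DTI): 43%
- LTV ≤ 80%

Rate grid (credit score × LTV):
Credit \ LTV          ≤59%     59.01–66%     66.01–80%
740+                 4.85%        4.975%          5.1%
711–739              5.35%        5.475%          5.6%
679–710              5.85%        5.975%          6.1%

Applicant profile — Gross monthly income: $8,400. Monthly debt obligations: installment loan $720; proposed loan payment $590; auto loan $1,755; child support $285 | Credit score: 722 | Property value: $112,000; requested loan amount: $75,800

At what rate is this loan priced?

Credit score 722 ≥ 679; Total monthly debts = (720 + 590 + 1,755 + 285) = 3,350. DTI = 3,350/8,400 = 39.9% ≤ 43%
Loan-to-value = 75,800/112,000 = 67.7% — pass (80% max)
Row: 722 falls in 711–739. Column: 67.7% falls in 66.01–80%. Rate = 5.6%.

5.6%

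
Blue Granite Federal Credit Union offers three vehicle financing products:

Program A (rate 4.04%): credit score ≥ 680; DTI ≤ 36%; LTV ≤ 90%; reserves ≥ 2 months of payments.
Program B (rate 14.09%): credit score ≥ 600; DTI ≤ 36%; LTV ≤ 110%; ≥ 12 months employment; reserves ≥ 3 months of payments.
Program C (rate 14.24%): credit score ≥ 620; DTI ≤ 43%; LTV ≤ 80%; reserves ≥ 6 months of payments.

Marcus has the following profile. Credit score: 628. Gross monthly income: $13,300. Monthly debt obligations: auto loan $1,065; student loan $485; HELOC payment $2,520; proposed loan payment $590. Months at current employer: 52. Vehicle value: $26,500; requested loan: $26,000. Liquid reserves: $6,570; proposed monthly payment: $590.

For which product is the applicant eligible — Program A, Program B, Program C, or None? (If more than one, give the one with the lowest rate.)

Program B

Total debts = (1,065 + 485 + 2,520 + 590) = 4,660; DTI = 4,660/13,300 = 35%.
LTV = 26,000/26,500 = 98.1%.
Reserves = 6,570/590 = 11.1 months.
Program A: score 628 < 680; DTI 35% ≤ 36%; LTV 98.1% > 90%; reserves 11.1 ≥ 2 mo → does not qualify.
Program B: score 628 ≥ 600; DTI 35% ≤ 36%; LTV 98.1% ≤ 110%; employment 52 ≥ 12 mo; reserves 11.1 ≥ 3 mo → qualifies.
Program C: score 628 ≥ 620; DTI 35% ≤ 43%; LTV 98.1% > 80%; reserves 11.1 ≥ 6 mo → does not qualify.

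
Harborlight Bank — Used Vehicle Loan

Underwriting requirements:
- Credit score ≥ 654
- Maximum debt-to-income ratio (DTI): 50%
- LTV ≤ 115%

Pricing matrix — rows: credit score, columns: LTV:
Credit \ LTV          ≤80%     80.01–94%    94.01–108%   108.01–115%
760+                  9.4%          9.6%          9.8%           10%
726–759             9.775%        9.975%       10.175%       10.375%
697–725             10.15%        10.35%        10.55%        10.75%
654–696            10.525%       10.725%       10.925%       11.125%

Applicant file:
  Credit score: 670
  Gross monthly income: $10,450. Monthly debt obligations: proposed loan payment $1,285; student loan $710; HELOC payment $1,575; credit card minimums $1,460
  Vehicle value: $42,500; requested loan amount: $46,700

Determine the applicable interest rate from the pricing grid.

11.125%

Credit score 670 ≥ 654; Total monthly debts = (1,285 + 710 + 1,575 + 1,460) = 5,030. DTI: 5,030 ÷ 10,450 = 48.1%, within the 50% cap
Loan-to-value = 46,700/42,500 = 109.9% — pass (115% max)
Credit 670 → row 654–696; LTV 109.9% → column 108.01–115%. Grid cell → 11.125%.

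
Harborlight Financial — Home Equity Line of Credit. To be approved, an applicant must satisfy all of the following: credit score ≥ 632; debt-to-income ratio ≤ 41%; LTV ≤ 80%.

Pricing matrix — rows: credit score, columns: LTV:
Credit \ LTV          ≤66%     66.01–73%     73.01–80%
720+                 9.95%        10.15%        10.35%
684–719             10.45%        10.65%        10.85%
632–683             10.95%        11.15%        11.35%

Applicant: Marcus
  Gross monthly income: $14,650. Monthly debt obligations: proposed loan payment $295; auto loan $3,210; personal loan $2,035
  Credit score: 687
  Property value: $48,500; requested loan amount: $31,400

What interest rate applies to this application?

Credit score 687 ≥ 632; Total monthly debts = (295 + 3,210 + 2,035) = 5,540. DTI = 5,540/14,650 = 37.8% ≤ 41%
Loan-to-value = 31,400/48,500 = 64.7% — pass (80% max)
Score 687 is in the 684–719 band; LTV 64.7% is in the ≤66% band → 10.45%.

10.45%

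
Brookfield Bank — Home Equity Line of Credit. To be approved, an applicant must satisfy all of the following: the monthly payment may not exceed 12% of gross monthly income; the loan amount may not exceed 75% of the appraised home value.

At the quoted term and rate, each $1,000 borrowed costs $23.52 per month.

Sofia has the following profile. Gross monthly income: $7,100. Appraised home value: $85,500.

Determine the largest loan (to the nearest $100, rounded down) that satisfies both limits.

Payment cap: 12% × $7,100 = $852/month.
At $23.52 per $1,000, that supports 852/23.52 × 1,000 ≈ $36,224 → $36,200.
LTV cap: 75% × $85,500 = $64,125 → $64,100.
Binding constraint: payment-to-income.

$36,200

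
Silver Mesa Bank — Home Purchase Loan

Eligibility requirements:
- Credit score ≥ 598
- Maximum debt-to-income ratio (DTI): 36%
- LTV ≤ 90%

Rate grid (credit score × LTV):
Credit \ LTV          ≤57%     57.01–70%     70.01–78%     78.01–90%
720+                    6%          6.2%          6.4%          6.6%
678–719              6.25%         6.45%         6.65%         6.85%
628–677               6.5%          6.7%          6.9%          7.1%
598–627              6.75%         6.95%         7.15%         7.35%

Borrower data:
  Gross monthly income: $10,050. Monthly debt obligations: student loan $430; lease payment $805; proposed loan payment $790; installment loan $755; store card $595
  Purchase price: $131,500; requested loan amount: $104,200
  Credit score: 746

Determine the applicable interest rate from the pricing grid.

6.6%

Credit score 746 ≥ 598; Total monthly debts = (430 + 805 + 790 + 755 + 595) = 3,375. DTI: 3,375 ÷ 10,050 = 33.6%, within the 36% cap
LTV: 104,200 ÷ 131,500 = 79.2%, within 90% cap
Row: 746 falls in 720+. Column: 79.2% falls in 78.01–90%. Rate = 6.6%.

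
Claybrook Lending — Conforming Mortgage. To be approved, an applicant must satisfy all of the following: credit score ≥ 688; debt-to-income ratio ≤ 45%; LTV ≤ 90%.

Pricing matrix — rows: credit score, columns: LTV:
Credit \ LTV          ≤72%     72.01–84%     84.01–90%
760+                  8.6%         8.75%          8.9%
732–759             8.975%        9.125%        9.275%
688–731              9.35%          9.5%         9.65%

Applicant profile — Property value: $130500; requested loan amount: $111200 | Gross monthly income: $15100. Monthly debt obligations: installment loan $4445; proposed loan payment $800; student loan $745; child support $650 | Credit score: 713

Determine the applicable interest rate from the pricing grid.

9.65%

Credit score 713 ≥ 688; Total monthly debts = (4,445 + 800 + 745 + 650) = 6,640. DTI = 6,640/15,100 = 44% ≤ 45%
LTV = 111,200/130,500 = 85.2% ≤ 90%
Score 713 is in the 688–731 band; LTV 85.2% is in the 84.01–90% band → 9.65%.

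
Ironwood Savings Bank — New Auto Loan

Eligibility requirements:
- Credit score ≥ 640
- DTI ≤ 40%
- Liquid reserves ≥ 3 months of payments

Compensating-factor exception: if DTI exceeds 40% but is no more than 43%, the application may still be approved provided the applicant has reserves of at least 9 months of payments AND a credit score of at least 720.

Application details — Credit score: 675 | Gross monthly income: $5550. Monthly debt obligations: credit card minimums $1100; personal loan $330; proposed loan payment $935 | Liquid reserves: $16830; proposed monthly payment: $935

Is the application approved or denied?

Denied

Credit score 675 ≥ 640 (meets base)
Total debts = (1,100 + 330 + 935) = 2,365. DTI = 2,365/5,550 = 42.6% > 40% — standard DTI limit exceeded.
Liquid reserves cover 16,830/935 = 18.0 months — ≥ 3 required
42.6% falls in the override range (40%–43%), so the compensating-factor test applies.
Override check — reserves: 18.0 mo (ok); score: 675 (below 720).
Override conditions not both satisfied; exception does not apply.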